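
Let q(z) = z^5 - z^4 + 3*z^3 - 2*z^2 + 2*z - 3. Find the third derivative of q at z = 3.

486

The coefficient of (z - 3)^3 in the expansion is 81, so q′′′(3) = 3! * (81) = 486.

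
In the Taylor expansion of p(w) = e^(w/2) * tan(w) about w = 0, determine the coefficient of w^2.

1/2

Take the Cauchy product of the two expansions.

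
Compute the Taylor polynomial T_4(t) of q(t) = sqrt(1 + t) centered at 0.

-5*t^4/128 + t^3/16 - t^2/8 + t/2 + 1

Apply the Taylor formula c_k = f^(k)(a)/k!.
q(0) = 1
q′(0) = 1/2
q′′(0) = -1/4
q′′′(0) = 3/8
q^(4)(0) = -15/16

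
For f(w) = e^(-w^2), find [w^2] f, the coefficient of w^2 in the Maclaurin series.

f(0) = 1
f′(0) = 0
f′′(0) = -2
Dividing each by k! gives the coefficients c_0, ..., c_2.

-1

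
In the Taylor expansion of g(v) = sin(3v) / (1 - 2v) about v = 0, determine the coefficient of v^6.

Expand each factor separately, then convolve coefficients.
[v^0] = 0;  [v^1] = 3;  [v^2] = 6;  [v^3] = 15/2;  [v^4] = 15;  [v^5] = 1281/40;  [v^6] = 1281/20.
So c_6 = g^(6)(0)/6! = 1281/20.

1281/20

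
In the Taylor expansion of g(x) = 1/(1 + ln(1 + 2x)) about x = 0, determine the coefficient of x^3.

-56/3

Let u equal the inner series; expand the outer function in u and truncate.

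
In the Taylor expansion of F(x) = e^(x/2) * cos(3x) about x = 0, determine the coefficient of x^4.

1081/384

Expand each factor separately, then convolve coefficients.
F(0) = 1
F′(0) = 1/2
F′′(0) = -35/4
F′′′(0) = -107/8
F^(4)(0) = 1081/16
So c_4 = F^(4)(0)/4! = 1081/384.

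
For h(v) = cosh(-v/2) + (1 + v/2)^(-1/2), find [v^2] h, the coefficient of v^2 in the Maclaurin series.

7/32

Combine the two series term by term.
h(0) = 2
h′(0) = -1/4
h′′(0) = 7/16
So c_2 = h′′(0)/2! = 7/32.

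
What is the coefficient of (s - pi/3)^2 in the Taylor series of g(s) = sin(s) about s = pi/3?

g(pi/3) = sqrt(3)/2
g′(pi/3) = 1/2
g′′(pi/3) = -sqrt(3)/2
So c_2 = g′′(pi/3)/2! = -sqrt(3)/4.

-sqrt(3)/4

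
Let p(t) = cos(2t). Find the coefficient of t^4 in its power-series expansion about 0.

p(0) = 1
p′(0) = 0
p′′(0) = -4
p′′′(0) = 0
p^(4)(0) = 16

2/3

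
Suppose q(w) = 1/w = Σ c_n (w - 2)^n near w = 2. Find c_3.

-1/16

[(w - 2)^0] = 1/2;  [(w - 2)^1] = -1/4;  [(w - 2)^2] = 1/8;  [(w - 2)^3] = -1/16.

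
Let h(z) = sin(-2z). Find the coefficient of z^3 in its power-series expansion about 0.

4/3

Use the known series and substitute for the argument.
h(0) = 0
h′(0) = -2
h′′(0) = 0
h′′′(0) = 8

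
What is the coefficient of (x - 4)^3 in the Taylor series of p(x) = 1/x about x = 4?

p(4) = 1/4
p′(4) = -1/16
p′′(4) = 1/32
p′′′(4) = -3/128
The Taylor polynomial is Σ p^(k)(4)/k! · (x - 4)^k.

-1/256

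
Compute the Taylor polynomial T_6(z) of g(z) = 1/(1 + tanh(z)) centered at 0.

Plug the Maclaurin series of the inner function into that of the outer and collect terms.
[z^0] = 1;  [z^1] = -1;  [z^2] = 1;  [z^3] = -2/3;  [z^4] = 1/3;  [z^5] = -2/15;  [z^6] = 2/45.

2*z^6/45 - 2*z^5/15 + z^4/3 - 2*z^3/3 + z^2 - z + 1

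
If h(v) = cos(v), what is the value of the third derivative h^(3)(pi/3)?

sqrt(3)/2

The coefficient of (v - pi/3)^3 in the expansion is sqrt(3)/12, so h′′′(pi/3) = 3! * (sqrt(3)/12) = sqrt(3)/2.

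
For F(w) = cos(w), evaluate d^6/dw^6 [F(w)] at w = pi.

1

The coefficient of (w - pi)^6 in the expansion is 1/720, so F^(6)(pi) = 6! * (1/720) = 1.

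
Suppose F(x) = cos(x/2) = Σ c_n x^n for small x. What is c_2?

-1/8

Compute the successive derivatives at the expansion point and divide by k!.
F(0) = 1
F′(0) = 0
F′′(0) = -1/4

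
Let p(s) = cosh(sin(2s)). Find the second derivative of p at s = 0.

Plug the Maclaurin series of the inner function into that of the outer and collect terms.
From the series, [s^2] p = 2; multiply by 2! = 2 to get 4.

4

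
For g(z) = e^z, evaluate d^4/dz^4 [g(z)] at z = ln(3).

3

From the series, [(z - ln(3))^4] g = 1/8; multiply by 4! = 24 to get 3.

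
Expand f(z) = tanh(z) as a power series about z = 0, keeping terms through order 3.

-z^3/3 + z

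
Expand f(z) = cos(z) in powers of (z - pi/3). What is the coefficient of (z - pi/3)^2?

-1/4

Compute the successive derivatives at the expansion point and divide by k!.
[(z - pi/3)^0] = 1/2;  [(z - pi/3)^1] = -sqrt(3)/2;  [(z - pi/3)^2] = -1/4.
So c_2 = f′′(pi/3)/2! = -1/4.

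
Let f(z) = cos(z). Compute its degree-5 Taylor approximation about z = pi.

-(z - pi)^4/24 + (z - pi)^2/2 - 1

[(z - pi)^0] = -1;  [(z - pi)^1] = 0;  [(z - pi)^2] = 1/2;  [(z - pi)^3] = 0;  [(z - pi)^4] = -1/24;  [(z - pi)^5] = 0.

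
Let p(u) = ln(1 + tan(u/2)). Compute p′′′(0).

Substitute the inner expansion into the outer series and collect powers.
From the series, [u^3] p = 1/12; multiply by 3! = 6 to get 1/2.

1/2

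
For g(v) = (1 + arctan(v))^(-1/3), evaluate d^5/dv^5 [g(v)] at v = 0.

Substitute the inner expansion into the outer series and collect powers.
From the series, [v^5] g = -68/3645; multiply by 5! = 120 to get -544/243.

-544/243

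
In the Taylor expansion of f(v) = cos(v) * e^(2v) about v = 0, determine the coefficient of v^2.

Write out both Maclaurin series and multiply, keeping only the needed powers.
[v^0] = 1;  [v^1] = 2;  [v^2] = 3/2.

3/2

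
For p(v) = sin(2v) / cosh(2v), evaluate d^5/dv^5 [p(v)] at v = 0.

Write the quotient as an unknown series and match coefficients against numerator = denominator · series.
From the series, [v^5] p = 48/5; multiply by 5! = 120 to get 1152.

1152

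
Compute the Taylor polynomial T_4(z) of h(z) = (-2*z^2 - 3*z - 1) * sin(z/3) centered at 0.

Distribute the polynomial across the series and collect like powers.
[z^0] = 0;  [z^1] = -1/3;  [z^2] = -1;  [z^3] = -107/162;  [z^4] = 1/54.

z^4/54 - 107*z^3/162 - z^2 - z/3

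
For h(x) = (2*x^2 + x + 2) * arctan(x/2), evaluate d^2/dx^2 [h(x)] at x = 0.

1

Distribute the polynomial across the series and collect like powers.
From the series, [x^2] h = 1/2; multiply by 2! = 2 to get 1.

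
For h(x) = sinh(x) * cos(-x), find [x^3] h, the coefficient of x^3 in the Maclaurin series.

-1/3

Write out both Maclaurin series and multiply, keeping only the needed powers.
[x^0] = 0;  [x^1] = 1;  [x^2] = 0;  [x^3] = -1/3.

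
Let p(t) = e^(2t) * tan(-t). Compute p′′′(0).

Take the Cauchy product of the two expansions.
The coefficient of t^3 in the expansion is -7/3, so p′′′(0) = 3! * (-7/3) = -14.

-14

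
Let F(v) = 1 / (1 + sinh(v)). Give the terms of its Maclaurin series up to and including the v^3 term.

-7*v^3/6 + v^2 - v + 1

Use the geometric series for the reciprocal, then substitute.
[v^0] = 1;  [v^1] = -1;  [v^2] = 1;  [v^3] = -7/6.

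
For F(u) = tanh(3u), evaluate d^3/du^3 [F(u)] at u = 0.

-54

Apply the Taylor formula c_k = f^(k)(a)/k!.
The coefficient of u^3 in the expansion is -9, so F′′′(0) = 3! * (-9) = -54.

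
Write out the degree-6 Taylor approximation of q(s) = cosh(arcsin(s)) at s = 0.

17*s^6/144 + 5*s^4/24 + s^2/2 + 1

Compose series: expand the inner function first, then feed it into the outer expansion.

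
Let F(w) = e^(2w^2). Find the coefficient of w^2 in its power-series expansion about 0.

F(0) = 1
F′(0) = 0
F′′(0) = 4

2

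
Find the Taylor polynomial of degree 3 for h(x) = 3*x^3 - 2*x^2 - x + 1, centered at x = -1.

h(-1) = -3
h′(-1) = 12
h′′(-1) = -22
h′′′(-1) = 18

3*(x + 1)^3 - 11*(x + 1)^2 + 12*(x + 1) - 3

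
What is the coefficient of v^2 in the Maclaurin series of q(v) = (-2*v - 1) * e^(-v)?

Shift and add copies of the series according to the polynomial's terms.
q(0) = -1
q′(0) = -1
q′′(0) = 3
Then c_k = q^(k)(0)/k! gives each Taylor coefficient.

3/2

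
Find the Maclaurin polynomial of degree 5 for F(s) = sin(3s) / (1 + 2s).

Write out both Maclaurin series and multiply, keeping only the needed powers.

1281*s^5/40 - 15*s^4 + 15*s^3/2 - 6*s^2 + 3*s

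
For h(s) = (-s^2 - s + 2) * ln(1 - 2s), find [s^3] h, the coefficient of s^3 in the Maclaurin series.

-4/3

Shift and add copies of the series according to the polynomial's terms.
So c_3 = h′′′(0)/3! = -4/3.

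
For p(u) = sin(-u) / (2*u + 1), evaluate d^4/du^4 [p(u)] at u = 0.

184

Use 1/(1 - r) = Σ r^k on the denominator, then take the Cauchy product.
The coefficient of u^4 in the expansion is 23/3, so p^(4)(0) = 4! * (23/3) = 184.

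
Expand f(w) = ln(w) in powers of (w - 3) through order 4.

-(w - 3)^4/324 + (w - 3)^3/81 - (w - 3)^2/18 + (w - 3)/3 + ln(3)

Use the known series and substitute for the argument.
f(3) = ln(3)
f′(3) = 1/3
f′′(3) = -1/9
f′′′(3) = 2/27
f^(4)(3) = -2/27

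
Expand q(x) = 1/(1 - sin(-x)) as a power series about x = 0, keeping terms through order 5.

Let u equal the inner series; expand the outer function in u and truncate.

-61*x^5/120 + 2*x^4/3 - 5*x^3/6 + x^2 - x + 1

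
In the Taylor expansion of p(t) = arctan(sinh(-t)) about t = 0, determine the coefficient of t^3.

Compose series: expand the inner function first, then feed it into the outer expansion.
p(0) = 0
p′(0) = -1
p′′(0) = 0
p′′′(0) = 1

1/6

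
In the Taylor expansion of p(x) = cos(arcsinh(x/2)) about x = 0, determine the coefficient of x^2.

-1/8

Compose series: expand the inner function first, then feed it into the outer expansion.
[x^0] = 1;  [x^1] = 0;  [x^2] = -1/8.
So c_2 = p′′(0)/2! = -1/8.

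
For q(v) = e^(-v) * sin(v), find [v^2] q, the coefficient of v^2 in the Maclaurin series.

-1

Multiply the two series term by term and collect like powers.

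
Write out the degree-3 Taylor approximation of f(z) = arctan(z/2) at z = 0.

Differentiate repeatedly and evaluate at the center.
f(0) = 0
f′(0) = 1/2
f′′(0) = 0
f′′′(0) = -1/4
The Taylor polynomial is Σ f^(k)(0)/k! · z^k.

-z^3/24 + z/2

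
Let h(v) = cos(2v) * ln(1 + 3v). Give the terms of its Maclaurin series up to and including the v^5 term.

Write out both Maclaurin series and multiply, keeping only the needed powers.

163*v^5/5 - 45*v^4/4 + 3*v^3 - 9*v^2/2 + 3*v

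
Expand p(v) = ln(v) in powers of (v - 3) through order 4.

p(3) = ln(3)
p′(3) = 1/3
p′′(3) = -1/9
p′′′(3) = 2/27
p^(4)(3) = -2/27

-(v - 3)^4/324 + (v - 3)^3/81 - (v - 3)^2/18 + (v - 3)/3 + ln(3)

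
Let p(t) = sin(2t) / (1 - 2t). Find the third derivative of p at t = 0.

40

Take the Cauchy product of the two expansions.
From the series, [t^3] p = 20/3; multiply by 3! = 6 to get 40.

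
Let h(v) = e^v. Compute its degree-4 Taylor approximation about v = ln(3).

[(v - ln(3))^0] = 3;  [(v - ln(3))^1] = 3;  [(v - ln(3))^2] = 3/2;  [(v - ln(3))^3] = 1/2;  [(v - ln(3))^4] = 1/8.

(v - ln(3))^4/8 + (v - ln(3))^3/2 + 3*(v - ln(3))^2/2 + 3*(v - ln(3)) + 3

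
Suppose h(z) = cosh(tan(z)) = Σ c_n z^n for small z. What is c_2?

1/2

Compose series: expand the inner function first, then feed it into the outer expansion.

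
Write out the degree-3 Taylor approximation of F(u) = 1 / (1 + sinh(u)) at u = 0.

-7*u^3/6 + u^2 - u + 1

Expand as Σ (-1)^k u^k with u equal to the inner function's series.
F(0) = 1
F′(0) = -1
F′′(0) = 2
F′′′(0) = -7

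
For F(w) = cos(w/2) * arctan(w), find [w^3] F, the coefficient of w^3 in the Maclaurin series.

-11/24

Take the Cauchy product of the two expansions.
[w^0] = 0;  [w^1] = 1;  [w^2] = 0;  [w^3] = -11/24.
So c_3 = F′′′(0)/3! = -11/24.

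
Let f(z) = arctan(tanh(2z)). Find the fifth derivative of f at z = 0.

Substitute the inner expansion into the outer series and collect powers.
The coefficient of z^5 in the expansion is 64/3, so f^(5)(0) = 5! * (64/3) = 2560.

2560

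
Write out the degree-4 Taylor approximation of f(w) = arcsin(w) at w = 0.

Compute the successive derivatives at the expansion point and divide by k!.
f(0) = 0
f′(0) = 1
f′′(0) = 0
f′′′(0) = 1
f^(4)(0) = 0
Then c_k = f^(k)(0)/k! gives each Taylor coefficient.

w^3/6 + w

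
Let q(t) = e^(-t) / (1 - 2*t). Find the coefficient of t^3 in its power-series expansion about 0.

29/6

Expand 1/(denominator) as a geometric series and multiply by the numerator's series.
q(0) = 1
q′(0) = 1
q′′(0) = 5
q′′′(0) = 29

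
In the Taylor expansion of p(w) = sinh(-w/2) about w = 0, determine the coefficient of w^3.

Use the known series and substitute for the argument.
[w^0] = 0;  [w^1] = -1/2;  [w^2] = 0;  [w^3] = -1/48.

-1/48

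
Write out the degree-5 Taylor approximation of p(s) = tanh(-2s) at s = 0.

p(0) = 0
p′(0) = -2
p′′(0) = 0
p′′′(0) = 16
p^(4)(0) = 0
p^(5)(0) = -512
Then c_k = p^(k)(0)/k! gives each Taylor coefficient.

-64*s^5/15 + 8*s^3/3 - 2*s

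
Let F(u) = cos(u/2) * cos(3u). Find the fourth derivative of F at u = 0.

Take the Cauchy product of the two expansions.
The coefficient of u^4 in the expansion is 1513/384, so F^(4)(0) = 4! * (1513/384) = 1513/16.

1513/16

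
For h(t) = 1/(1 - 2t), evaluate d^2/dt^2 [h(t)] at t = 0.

8

The coefficient of t^2 in the expansion is 4, so h′′(0) = 2! * (4) = 8.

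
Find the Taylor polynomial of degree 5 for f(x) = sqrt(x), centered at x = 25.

f(25) = 5
f′(25) = 1/10
f′′(25) = -1/500
f′′′(25) = 3/25000
f^(4)(25) = -3/250000
f^(5)(25) = 21/12500000
The Taylor polynomial is Σ f^(k)(25)/k! · (x - 25)^k.

7*(x - 25)^5/500000000 - (x - 25)^4/2000000 + (x - 25)^3/50000 - (x - 25)^2/1000 + (x - 25)/10 + 5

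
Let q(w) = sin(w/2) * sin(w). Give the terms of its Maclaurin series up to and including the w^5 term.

-5*w^4/48 + w^2/2

Take the Cauchy product of the two expansions.
q(0) = 0
q′(0) = 0
q′′(0) = 1
q′′′(0) = 0
q^(4)(0) = -5/2
q^(5)(0) = 0
Then c_k = q^(k)(0)/k! gives each Taylor coefficient.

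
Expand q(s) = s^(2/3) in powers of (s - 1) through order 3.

4*(s - 1)^3/81 - (s - 1)^2/9 + 2*(s - 1)/3 + 1

Compute the successive derivatives at the expansion point and divide by k!.
q(1) = 1
q′(1) = 2/3
q′′(1) = -2/9
q′′′(1) = 8/27
Dividing each by k! gives the coefficients c_0, ..., c_3.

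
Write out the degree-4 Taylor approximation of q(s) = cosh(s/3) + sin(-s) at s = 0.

Add the two expansions coefficient-wise.
q(0) = 1
q′(0) = -1
q′′(0) = 1/9
q′′′(0) = 1
q^(4)(0) = 1/81
The Taylor polynomial is Σ q^(k)(0)/k! · s^k.

s^4/1944 + s^3/6 + s^2/18 - s + 1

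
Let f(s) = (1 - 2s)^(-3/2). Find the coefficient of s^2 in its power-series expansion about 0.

15/2

Use the known series and substitute for the argument.
f(0) = 1
f′(0) = 3
f′′(0) = 15
So c_2 = f′′(0)/2! = 15/2.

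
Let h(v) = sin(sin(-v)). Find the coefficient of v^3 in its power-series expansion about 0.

Let u equal the inner series; expand the outer function in u and truncate.

1/3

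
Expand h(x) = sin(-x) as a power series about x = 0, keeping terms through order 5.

Compute the successive derivatives at the expansion point and divide by k!.
[x^0] = 0;  [x^1] = -1;  [x^2] = 0;  [x^3] = 1/6;  [x^4] = 0;  [x^5] = -1/120.

-x^5/120 + x^3/6 - x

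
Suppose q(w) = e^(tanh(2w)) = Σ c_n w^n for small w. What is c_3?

Plug the Maclaurin series of the inner function into that of the outer and collect terms.
q(0) = 1
q′(0) = 2
q′′(0) = 4
q′′′(0) = -8
The Taylor polynomial is Σ q^(k)(0)/k! · w^k.

-4/3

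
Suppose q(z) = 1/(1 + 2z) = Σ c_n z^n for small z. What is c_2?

q(0) = 1
q′(0) = -2
q′′(0) = 8

4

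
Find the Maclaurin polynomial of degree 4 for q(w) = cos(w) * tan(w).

Multiply the two series term by term and collect like powers.
q(0) = 0
q′(0) = 1
q′′(0) = 0
q′′′(0) = -1
q^(4)(0) = 0

-w^3/6 + w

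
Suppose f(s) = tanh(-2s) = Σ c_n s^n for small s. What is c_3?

Compute the successive derivatives at the expansion point and divide by k!.
f(0) = 0
f′(0) = -2
f′′(0) = 0
f′′′(0) = 16
Dividing each by k! gives the coefficients c_0, ..., c_3.

8/3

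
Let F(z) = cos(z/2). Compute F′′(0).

-1/4

Compute the successive derivatives at the expansion point and divide by k!.
From the series, [z^2] F = -1/8; multiply by 2! = 2 to get -1/4.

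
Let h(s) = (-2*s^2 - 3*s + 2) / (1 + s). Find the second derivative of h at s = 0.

6

Shift and add copies of the series according to the polynomial's terms.
The coefficient of s^2 in the expansion is 3, so h′′(0) = 2! * (3) = 6.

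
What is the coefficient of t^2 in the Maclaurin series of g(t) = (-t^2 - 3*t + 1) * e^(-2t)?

7

Multiply each power in the prefactor through the base expansion.
g(0) = 1
g′(0) = -5
g′′(0) = 14
So c_2 = g′′(0)/2! = 7.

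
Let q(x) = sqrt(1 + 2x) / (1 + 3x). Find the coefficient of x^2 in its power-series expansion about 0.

Multiply the two series term by term and collect like powers.
[x^0] = 1;  [x^1] = -2;  [x^2] = 11/2.

11/2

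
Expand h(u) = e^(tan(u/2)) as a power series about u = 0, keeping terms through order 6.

59*u^6/15360 + 37*u^5/3840 + 3*u^4/128 + u^3/16 + u^2/8 + u/2 + 1

Compose series: expand the inner function first, then feed it into the outer expansion.
h(0) = 1
h′(0) = 1/2
h′′(0) = 1/4
h′′′(0) = 3/8
h^(4)(0) = 9/16
h^(5)(0) = 37/32
h^(6)(0) = 177/64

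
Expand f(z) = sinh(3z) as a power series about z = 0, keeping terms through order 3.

9*z^3/2 + 3*z

Use the known series and substitute for the argument.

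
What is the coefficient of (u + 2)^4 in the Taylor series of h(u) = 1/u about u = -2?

-1/32

Use the known series and substitute for the argument.
h(-2) = -1/2
h′(-2) = -1/4
h′′(-2) = -1/4
h′′′(-2) = -3/8
h^(4)(-2) = -3/4
So c_4 = h^(4)(-2)/4! = -1/32.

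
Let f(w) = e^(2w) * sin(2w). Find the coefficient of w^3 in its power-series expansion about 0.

8/3

Take the Cauchy product of the two expansions.
f(0) = 0
f′(0) = 2
f′′(0) = 8
f′′′(0) = 16
Then c_k = f^(k)(0)/k! gives each Taylor coefficient.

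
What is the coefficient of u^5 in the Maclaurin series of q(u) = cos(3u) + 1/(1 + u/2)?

Add the two expansions coefficient-wise.
q(0) = 2
q′(0) = -1/2
q′′(0) = -17/2
q′′′(0) = -3/4
q^(4)(0) = 165/2
q^(5)(0) = -15/4
Dividing each by k! gives the coefficients c_0, ..., c_5.

-1/32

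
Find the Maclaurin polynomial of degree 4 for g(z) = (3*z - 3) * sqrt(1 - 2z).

3*z^4/8 - 3*z^2/2 + 6*z - 3

Multiply each power in the prefactor through the base expansion.
[z^0] = -3;  [z^1] = 6;  [z^2] = -3/2;  [z^3] = 0;  [z^4] = 3/8.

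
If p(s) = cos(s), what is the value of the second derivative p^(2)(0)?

-1

From the series, [s^2] p = -1/2; multiply by 2! = 2 to get -1.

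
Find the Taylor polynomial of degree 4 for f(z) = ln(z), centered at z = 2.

-(z - 2)^4/64 + (z - 2)^3/24 - (z - 2)^2/8 + (z - 2)/2 + ln(2)

[(z - 2)^0] = ln(2);  [(z - 2)^1] = 1/2;  [(z - 2)^2] = -1/8;  [(z - 2)^3] = 1/24;  [(z - 2)^4] = -1/64.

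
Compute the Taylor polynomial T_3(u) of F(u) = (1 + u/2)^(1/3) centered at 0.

5*u^3/648 - u^2/36 + u/6 + 1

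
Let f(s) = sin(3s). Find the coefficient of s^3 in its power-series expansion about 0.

-9/2

f(0) = 0
f′(0) = 3
f′′(0) = 0
f′′′(0) = -27
So c_3 = f′′′(0)/3! = -9/2.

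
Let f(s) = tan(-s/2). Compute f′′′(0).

-1/4

Compute the successive derivatives at the expansion point and divide by k!.
The coefficient of s^3 in the expansion is -1/24, so f′′′(0) = 3! * (-1/24) = -1/4.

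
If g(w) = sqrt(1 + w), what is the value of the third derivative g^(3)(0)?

3/8

The coefficient of w^3 in the expansion is 1/16, so g′′′(0) = 3! * (1/16) = 3/8.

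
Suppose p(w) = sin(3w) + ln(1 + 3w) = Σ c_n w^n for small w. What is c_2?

-9/2

Combine the two series term by term.
[w^0] = 0;  [w^1] = 6;  [w^2] = -9/2.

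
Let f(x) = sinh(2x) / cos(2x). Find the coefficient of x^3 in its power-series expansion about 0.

16/3

Invert the denominator's series and multiply.
f(0) = 0
f′(0) = 2
f′′(0) = 0
f′′′(0) = 32
Then c_k = f^(k)(0)/k! gives each Taylor coefficient.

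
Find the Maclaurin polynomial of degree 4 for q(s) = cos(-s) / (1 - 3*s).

Multiply the numerator's expansion by the denominator's geometric series.

1837*s^4/24 + 51*s^3/2 + 17*s^2/2 + 3*s + 1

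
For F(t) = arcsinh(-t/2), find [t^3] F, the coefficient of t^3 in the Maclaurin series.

Apply the Taylor formula c_k = f^(k)(a)/k!.
[t^0] = 0;  [t^1] = -1/2;  [t^2] = 0;  [t^3] = 1/48.
So c_3 = F′′′(0)/3! = 1/48.

1/48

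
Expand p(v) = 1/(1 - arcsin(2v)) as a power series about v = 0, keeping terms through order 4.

Compose series: expand the inner function first, then feed it into the outer expansion.
p(0) = 1
p′(0) = 2
p′′(0) = 8
p′′′(0) = 56
p^(4)(0) = 512
Dividing each by k! gives the coefficients c_0, ..., c_4.

64*v^4/3 + 28*v^3/3 + 4*v^2 + 2*v + 1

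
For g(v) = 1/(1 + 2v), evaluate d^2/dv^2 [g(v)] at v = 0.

8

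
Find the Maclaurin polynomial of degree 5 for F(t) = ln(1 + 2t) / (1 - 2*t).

376*t^5/15 + 28*t^4/3 + 20*t^3/3 + 2*t^2 + 2*t

Use 1/(1 - r) = Σ r^k on the denominator, then take the Cauchy product.
F(0) = 0
F′(0) = 2
F′′(0) = 4
F′′′(0) = 40
F^(4)(0) = 224
F^(5)(0) = 3008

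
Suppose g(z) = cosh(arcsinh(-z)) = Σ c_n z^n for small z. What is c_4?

Plug the Maclaurin series of the inner function into that of the outer and collect terms.
g(0) = 1
g′(0) = 0
g′′(0) = 1
g′′′(0) = 0
g^(4)(0) = -3
The Taylor polynomial is Σ g^(k)(0)/k! · z^k.

-1/8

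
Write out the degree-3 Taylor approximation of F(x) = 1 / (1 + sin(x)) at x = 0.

Use the geometric series for the reciprocal, then substitute.
[x^0] = 1;  [x^1] = -1;  [x^2] = 1;  [x^3] = -5/6.

-5*x^3/6 + x^2 - x + 1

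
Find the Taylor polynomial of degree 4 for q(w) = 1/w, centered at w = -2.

q(-2) = -1/2
q′(-2) = -1/4
q′′(-2) = -1/4
q′′′(-2) = -3/8
q^(4)(-2) = -3/4

-(w + 2)^4/32 - (w + 2)^3/16 - (w + 2)^2/8 - (w + 2)/4 - 1/2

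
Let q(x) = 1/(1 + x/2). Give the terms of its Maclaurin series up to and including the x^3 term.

-x^3/8 + x^2/4 - x/2 + 1

q(0) = 1
q′(0) = -1/2
q′′(0) = 1/2
q′′′(0) = -3/4
Dividing each by k! gives the coefficients c_0, ..., c_3.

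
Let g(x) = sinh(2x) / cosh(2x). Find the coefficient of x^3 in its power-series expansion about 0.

Invert the denominator's series and multiply.
g(0) = 0
g′(0) = 2
g′′(0) = 0
g′′′(0) = -16
So c_3 = g′′′(0)/3! = -8/3.

-8/3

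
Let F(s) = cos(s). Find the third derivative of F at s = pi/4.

Differentiate repeatedly and evaluate at the center.
From the series, [(s - pi/4)^3] F = sqrt(2)/12; multiply by 3! = 6 to get sqrt(2)/2.

sqrt(2)/2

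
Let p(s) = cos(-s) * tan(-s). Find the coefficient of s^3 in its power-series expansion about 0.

Write out both Maclaurin series and multiply, keeping only the needed powers.
p(0) = 0
p′(0) = -1
p′′(0) = 0
p′′′(0) = 1
So c_3 = p′′′(0)/3! = 1/6.

1/6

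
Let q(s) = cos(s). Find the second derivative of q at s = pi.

1

From the series, [(s - pi)^2] q = 1/2; multiply by 2! = 2 to get 1.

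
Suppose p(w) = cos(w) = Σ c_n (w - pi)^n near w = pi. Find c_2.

1/2

Differentiate repeatedly and evaluate at the center.
p(pi) = -1
p′(pi) = 0
p′′(pi) = 1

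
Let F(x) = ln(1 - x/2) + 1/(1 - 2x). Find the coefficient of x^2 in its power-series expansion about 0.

31/8

Expand each term separately and add.
F(0) = 1
F′(0) = 3/2
F′′(0) = 31/4
So c_2 = F′′(0)/2! = 31/8.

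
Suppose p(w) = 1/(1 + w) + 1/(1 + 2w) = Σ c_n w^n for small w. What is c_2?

Add the two expansions coefficient-wise.
[w^0] = 2;  [w^1] = -3;  [w^2] = 5.
So c_2 = p′′(0)/2! = 5.

5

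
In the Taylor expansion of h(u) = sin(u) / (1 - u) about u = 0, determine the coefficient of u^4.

Expand 1/(denominator) as a geometric series and multiply by the numerator's series.
h(0) = 0
h′(0) = 1
h′′(0) = 2
h′′′(0) = 5
h^(4)(0) = 20
So c_4 = h^(4)(0)/4! = 5/6.

5/6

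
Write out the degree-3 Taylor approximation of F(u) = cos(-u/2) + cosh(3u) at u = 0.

35*u^2/8 + 2

Expand each term separately and add.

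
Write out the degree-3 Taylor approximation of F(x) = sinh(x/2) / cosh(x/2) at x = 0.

Divide the numerator series by the denominator series (power-series long division).
[x^0] = 0;  [x^1] = 1/2;  [x^2] = 0;  [x^3] = -1/24.

-x^3/24 + x/2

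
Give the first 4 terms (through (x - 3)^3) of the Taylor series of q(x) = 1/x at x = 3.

-(x - 3)^3/81 + (x - 3)^2/27 - (x - 3)/9 + 1/3

q(3) = 1/3
q′(3) = -1/9
q′′(3) = 2/27
q′′′(3) = -2/27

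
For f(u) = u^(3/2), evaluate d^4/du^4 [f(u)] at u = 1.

The coefficient of (u - 1)^4 in the expansion is 3/128, so f^(4)(1) = 4! * (3/128) = 9/16.

9/16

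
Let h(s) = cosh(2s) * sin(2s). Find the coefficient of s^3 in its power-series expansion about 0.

8/3

Multiply the two series term by term and collect like powers.
[s^0] = 0;  [s^1] = 2;  [s^2] = 0;  [s^3] = 8/3.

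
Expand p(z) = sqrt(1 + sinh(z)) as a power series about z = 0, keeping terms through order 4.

Compose series: expand the inner function first, then feed it into the outer expansion.
p(0) = 1
p′(0) = 1/2
p′′(0) = -1/4
p′′′(0) = 7/8
p^(4)(0) = -31/16
Dividing each by k! gives the coefficients c_0, ..., c_4.

-31*z^4/384 + 7*z^3/48 - z^2/8 + z/2 + 1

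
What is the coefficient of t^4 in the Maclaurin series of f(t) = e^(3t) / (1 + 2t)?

35/8

Multiply the two series term by term and collect like powers.
f(0) = 1
f′(0) = 1
f′′(0) = 5
f′′′(0) = -3
f^(4)(0) = 105
Then c_k = f^(k)(0)/k! gives each Taylor coefficient.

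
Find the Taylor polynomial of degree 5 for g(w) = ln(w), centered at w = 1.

[(w - 1)^0] = 0;  [(w - 1)^1] = 1;  [(w - 1)^2] = -1/2;  [(w - 1)^3] = 1/3;  [(w - 1)^4] = -1/4;  [(w - 1)^5] = 1/5.

(w - 1)^5/5 - (w - 1)^4/4 + (w - 1)^3/3 - (w - 1)^2/2 + (w - 1)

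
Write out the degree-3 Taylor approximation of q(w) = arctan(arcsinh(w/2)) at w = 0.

-w^3/16 + w/2

Substitute the inner expansion into the outer series and collect powers.
q(0) = 0
q′(0) = 1/2
q′′(0) = 0
q′′′(0) = -3/8
Dividing each by k! gives the coefficients c_0, ..., c_3.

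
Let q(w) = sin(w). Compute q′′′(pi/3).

The coefficient of (w - pi/3)^3 in the expansion is -1/12, so q′′′(pi/3) = 3! * (-1/12) = -1/2.

-1/2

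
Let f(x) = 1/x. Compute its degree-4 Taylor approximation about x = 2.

(x - 2)^4/32 - (x - 2)^3/16 + (x - 2)^2/8 - (x - 2)/4 + 1/2

f(2) = 1/2
f′(2) = -1/4
f′′(2) = 1/4
f′′′(2) = -3/8
f^(4)(2) = 3/4
Dividing each by k! gives the coefficients c_0, ..., c_4.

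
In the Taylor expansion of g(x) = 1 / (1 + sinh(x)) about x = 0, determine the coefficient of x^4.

4/3

Expand as Σ (-1)^k u^k with u equal to the inner function's series.
g(0) = 1
g′(0) = -1
g′′(0) = 2
g′′′(0) = -7
g^(4)(0) = 32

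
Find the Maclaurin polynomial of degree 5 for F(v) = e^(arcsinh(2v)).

-2*v^4 + 2*v^2 + 2*v + 1

Plug the Maclaurin series of the inner function into that of the outer and collect terms.
F(0) = 1
F′(0) = 2
F′′(0) = 4
F′′′(0) = 0
F^(4)(0) = -48
F^(5)(0) = 0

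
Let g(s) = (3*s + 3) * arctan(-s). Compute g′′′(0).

6

Shift and add copies of the series according to the polynomial's terms.
The coefficient of s^3 in the expansion is 1, so g′′′(0) = 3! * (1) = 6.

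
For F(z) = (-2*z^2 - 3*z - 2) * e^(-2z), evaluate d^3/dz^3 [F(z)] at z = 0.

4

Shift and add copies of the series according to the polynomial's terms.
The coefficient of z^3 in the expansion is 2/3, so F′′′(0) = 3! * (2/3) = 4.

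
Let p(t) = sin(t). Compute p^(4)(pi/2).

The coefficient of (t - pi/2)^4 in the expansion is 1/24, so p^(4)(pi/2) = 4! * (1/24) = 1.

1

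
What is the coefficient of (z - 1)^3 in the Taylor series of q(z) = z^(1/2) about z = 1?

1/16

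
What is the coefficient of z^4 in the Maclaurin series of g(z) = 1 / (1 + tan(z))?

5/3

Write 1/(1+u) = 1 - u + u^2 - u^3 + ... and substitute the series for u.
g(0) = 1
g′(0) = -1
g′′(0) = 2
g′′′(0) = -8
g^(4)(0) = 40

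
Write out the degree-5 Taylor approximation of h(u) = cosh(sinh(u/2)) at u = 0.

5*u^4/384 + u^2/8 + 1

Compose series: expand the inner function first, then feed it into the outer expansion.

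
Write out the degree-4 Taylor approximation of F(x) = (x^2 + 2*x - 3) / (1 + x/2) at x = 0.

-3*x^4/16 + 3*x^3/8 - 3*x^2/4 + 7*x/2 - 3

Shift and add copies of the series according to the polynomial's terms.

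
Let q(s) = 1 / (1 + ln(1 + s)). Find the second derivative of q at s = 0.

3

Expand as Σ (-1)^k u^k with u equal to the inner function's series.
The coefficient of s^2 in the expansion is 3/2, so q′′(0) = 2! * (3/2) = 3.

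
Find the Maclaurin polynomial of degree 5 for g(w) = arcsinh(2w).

12*w^5/5 - 4*w^3/3 + 2*w

Compute the successive derivatives at the expansion point and divide by k!.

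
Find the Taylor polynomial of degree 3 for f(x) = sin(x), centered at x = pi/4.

f(pi/4) = sqrt(2)/2
f′(pi/4) = sqrt(2)/2
f′′(pi/4) = -sqrt(2)/2
f′′′(pi/4) = -sqrt(2)/2

-sqrt(2)*(x - pi/4)^3/12 - sqrt(2)*(x - pi/4)^2/4 + sqrt(2)*(x - pi/4)/2 + sqrt(2)/2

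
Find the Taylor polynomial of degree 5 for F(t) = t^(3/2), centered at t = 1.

F(1) = 1
F′(1) = 3/2
F′′(1) = 3/4
F′′′(1) = -3/8
F^(4)(1) = 9/16
F^(5)(1) = -45/32
Then c_k = F^(k)(1)/k! gives each Taylor coefficient.

-3*(t - 1)^5/256 + 3*(t - 1)^4/128 - (t - 1)^3/16 + 3*(t - 1)^2/8 + 3*(t - 1)/2 + 1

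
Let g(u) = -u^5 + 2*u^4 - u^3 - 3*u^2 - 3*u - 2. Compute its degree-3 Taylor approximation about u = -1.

-19*(u + 1)^3 + 22*(u + 1)^2 - 13*(u + 1) + 2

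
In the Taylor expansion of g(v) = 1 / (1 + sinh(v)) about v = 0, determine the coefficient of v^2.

Use the geometric series for the reciprocal, then substitute.

1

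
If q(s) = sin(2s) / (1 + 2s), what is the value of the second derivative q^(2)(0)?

-8

Multiply the two series term by term and collect like powers.
The coefficient of s^2 in the expansion is -4, so q′′(0) = 2! * (-4) = -8.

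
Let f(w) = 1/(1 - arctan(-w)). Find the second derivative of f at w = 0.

2

Compose series: expand the inner function first, then feed it into the outer expansion.
The coefficient of w^2 in the expansion is 1, so f′′(0) = 2! * (1) = 2.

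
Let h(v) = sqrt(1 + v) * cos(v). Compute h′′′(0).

Take the Cauchy product of the two expansions.
The coefficient of v^3 in the expansion is -3/16, so h′′′(0) = 3! * (-3/16) = -9/8.

-9/8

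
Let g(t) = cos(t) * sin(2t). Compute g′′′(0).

Write out both Maclaurin series and multiply, keeping only the needed powers.
From the series, [t^3] g = -7/3; multiply by 3! = 6 to get -14.

-14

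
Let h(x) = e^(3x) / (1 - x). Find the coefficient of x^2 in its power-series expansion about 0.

17/2

Expand each factor separately, then convolve coefficients.
h(0) = 1
h′(0) = 4
h′′(0) = 17
Dividing each by k! gives the coefficients c_0, ..., c_2.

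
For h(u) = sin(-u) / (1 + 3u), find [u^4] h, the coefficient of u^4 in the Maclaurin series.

Multiply the two series term by term and collect like powers.
h(0) = 0
h′(0) = -1
h′′(0) = 6
h′′′(0) = -53
h^(4)(0) = 636
Then c_k = h^(k)(0)/k! gives each Taylor coefficient.

53/2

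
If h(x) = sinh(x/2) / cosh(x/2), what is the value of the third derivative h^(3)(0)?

Divide the numerator series by the denominator series (power-series long division).
The coefficient of x^3 in the expansion is -1/24, so h′′′(0) = 3! * (-1/24) = -1/4.

-1/4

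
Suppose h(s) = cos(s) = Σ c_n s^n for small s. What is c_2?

h(0) = 1
h′(0) = 0
h′′(0) = -1

-1/2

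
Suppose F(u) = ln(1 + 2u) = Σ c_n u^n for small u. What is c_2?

-2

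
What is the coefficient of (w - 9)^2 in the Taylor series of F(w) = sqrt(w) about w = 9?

-1/216

c_2 = F′′(9)/2! = -1/216.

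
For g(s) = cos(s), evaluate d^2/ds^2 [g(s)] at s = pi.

1

The coefficient of (s - pi)^2 in the expansion is 1/2, so g′′(pi) = 2! * (1/2) = 1.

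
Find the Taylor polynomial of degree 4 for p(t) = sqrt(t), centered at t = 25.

-(t - 25)^4/2000000 + (t - 25)^3/50000 - (t - 25)^2/1000 + (t - 25)/10 + 5

p(25) = 5
p′(25) = 1/10
p′′(25) = -1/500
p′′′(25) = 3/25000
p^(4)(25) = -3/250000
Dividing each by k! gives the coefficients c_0, ..., c_4.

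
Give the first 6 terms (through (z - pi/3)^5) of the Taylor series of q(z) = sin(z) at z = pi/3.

Differentiate repeatedly and evaluate at the center.
q(pi/3) = sqrt(3)/2
q′(pi/3) = 1/2
q′′(pi/3) = -sqrt(3)/2
q′′′(pi/3) = -1/2
q^(4)(pi/3) = sqrt(3)/2
q^(5)(pi/3) = 1/2

(z - pi/3)^5/240 + sqrt(3)*(z - pi/3)^4/48 - (z - pi/3)^3/12 - sqrt(3)*(z - pi/3)^2/4 + (z - pi/3)/2 + sqrt(3)/2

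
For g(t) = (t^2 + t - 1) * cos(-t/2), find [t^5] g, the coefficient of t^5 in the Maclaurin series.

Shift and add copies of the series according to the polynomial's terms.
g(0) = -1
g′(0) = 1
g′′(0) = 9/4
g′′′(0) = -3/4
g^(4)(0) = -49/16
g^(5)(0) = 5/16
So c_5 = g^(5)(0)/5! = 1/384.

1/384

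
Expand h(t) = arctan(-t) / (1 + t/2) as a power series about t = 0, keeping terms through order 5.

Write out both Maclaurin series and multiply, keeping only the needed powers.
[t^0] = 0;  [t^1] = -1;  [t^2] = 1/2;  [t^3] = 1/12;  [t^4] = -1/24;  [t^5] = -43/240.

-43*t^5/240 - t^4/24 + t^3/12 + t^2/2 - t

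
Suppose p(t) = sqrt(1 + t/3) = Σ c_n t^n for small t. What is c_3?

Use the known series and substitute for the argument.
p(0) = 1
p′(0) = 1/6
p′′(0) = -1/36
p′′′(0) = 1/72
So c_3 = p′′′(0)/3! = 1/432.

1/432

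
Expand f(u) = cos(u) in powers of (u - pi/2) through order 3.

(u - pi/2)^3/6 - (u - pi/2)

Apply the Taylor formula c_k = f^(k)(a)/k!.
[(u - pi/2)^0] = 0;  [(u - pi/2)^1] = -1;  [(u - pi/2)^2] = 0;  [(u - pi/2)^3] = 1/6.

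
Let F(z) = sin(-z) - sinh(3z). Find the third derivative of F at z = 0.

Expand each term separately and add.
The coefficient of z^3 in the expansion is -13/3, so F′′′(0) = 3! * (-13/3) = -26.

-26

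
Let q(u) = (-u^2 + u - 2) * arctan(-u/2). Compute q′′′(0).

Distribute the polynomial across the series and collect like powers.
The coefficient of u^3 in the expansion is 5/12, so q′′′(0) = 3! * (5/12) = 5/2.

5/2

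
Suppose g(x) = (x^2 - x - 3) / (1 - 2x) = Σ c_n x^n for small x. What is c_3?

-26

Multiply each power in the prefactor through the base expansion.
g(0) = -3
g′(0) = -7
g′′(0) = -26
g′′′(0) = -156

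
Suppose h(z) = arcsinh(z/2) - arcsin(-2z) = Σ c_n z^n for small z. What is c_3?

21/16

Combine the two series term by term.
[z^0] = 0;  [z^1] = 5/2;  [z^2] = 0;  [z^3] = 21/16.
So c_3 = h′′′(0)/3! = 21/16.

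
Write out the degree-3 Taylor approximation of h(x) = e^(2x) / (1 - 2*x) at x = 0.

Multiply the numerator's expansion by the denominator's geometric series.
h(0) = 1
h′(0) = 4
h′′(0) = 20
h′′′(0) = 128
Dividing each by k! gives the coefficients c_0, ..., c_3.

64*x^3/3 + 10*x^2 + 4*x + 1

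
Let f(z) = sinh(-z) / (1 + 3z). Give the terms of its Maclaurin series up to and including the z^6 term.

Expand each factor separately, then convolve coefficients.
f(0) = 0
f′(0) = -1
f′′(0) = 6
f′′′(0) = -55
f^(4)(0) = 660
f^(5)(0) = -9901
f^(6)(0) = 178218

9901*z^6/40 - 9901*z^5/120 + 55*z^4/2 - 55*z^3/6 + 3*z^2 - z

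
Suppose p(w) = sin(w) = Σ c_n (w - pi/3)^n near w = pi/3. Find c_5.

p(pi/3) = sqrt(3)/2
p′(pi/3) = 1/2
p′′(pi/3) = -sqrt(3)/2
p′′′(pi/3) = -1/2
p^(4)(pi/3) = sqrt(3)/2
p^(5)(pi/3) = 1/2

1/240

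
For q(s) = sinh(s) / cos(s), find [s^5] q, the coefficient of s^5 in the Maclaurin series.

3/10

Invert the denominator's series and multiply.
q(0) = 0
q′(0) = 1
q′′(0) = 0
q′′′(0) = 4
q^(4)(0) = 0
q^(5)(0) = 36
So c_5 = q^(5)(0)/5! = 3/10.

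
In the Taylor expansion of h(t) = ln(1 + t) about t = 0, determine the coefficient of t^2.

h(0) = 0
h′(0) = 1
h′′(0) = -1
The Taylor polynomial is Σ h^(k)(0)/k! · t^k.

-1/2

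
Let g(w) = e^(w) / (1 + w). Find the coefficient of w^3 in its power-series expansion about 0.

-1/3

Multiply the two series term by term and collect like powers.
g(0) = 1
g′(0) = 0
g′′(0) = 1
g′′′(0) = -2
Then c_k = g^(k)(0)/k! gives each Taylor coefficient.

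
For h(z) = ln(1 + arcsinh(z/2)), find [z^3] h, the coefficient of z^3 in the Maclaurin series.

1/48

Plug the Maclaurin series of the inner function into that of the outer and collect terms.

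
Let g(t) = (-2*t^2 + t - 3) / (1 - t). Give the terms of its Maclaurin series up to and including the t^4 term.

-4*t^4 - 4*t^3 - 4*t^2 - 2*t - 3

Multiply each power in the prefactor through the base expansion.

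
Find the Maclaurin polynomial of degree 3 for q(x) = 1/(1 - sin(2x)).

20*x^3/3 + 4*x^2 + 2*x + 1

Compose series: expand the inner function first, then feed it into the outer expansion.
[x^0] = 1;  [x^1] = 2;  [x^2] = 4;  [x^3] = 20/3.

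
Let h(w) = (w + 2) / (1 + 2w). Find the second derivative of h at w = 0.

12

Multiply each power in the prefactor through the base expansion.
The coefficient of w^2 in the expansion is 6, so h′′(0) = 2! * (6) = 12.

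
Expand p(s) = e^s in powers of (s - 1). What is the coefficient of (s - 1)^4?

Apply the Taylor formula c_k = f^(k)(a)/k!.
p(1) = e
p′(1) = e
p′′(1) = e
p′′′(1) = e
p^(4)(1) = e

e/24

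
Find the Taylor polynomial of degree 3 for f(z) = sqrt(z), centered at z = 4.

(z - 4)^3/512 - (z - 4)^2/64 + (z - 4)/4 + 2

Apply the Taylor formula c_k = f^(k)(a)/k!.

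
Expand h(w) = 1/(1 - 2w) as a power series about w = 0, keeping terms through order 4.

16*w^4 + 8*w^3 + 4*w^2 + 2*w + 1

[w^0] = 1;  [w^1] = 2;  [w^2] = 4;  [w^3] = 8;  [w^4] = 16.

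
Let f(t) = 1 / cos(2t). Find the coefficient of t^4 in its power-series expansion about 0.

10/3

Divide the numerator series by the denominator series (power-series long division).
f(0) = 1
f′(0) = 0
f′′(0) = 4
f′′′(0) = 0
f^(4)(0) = 80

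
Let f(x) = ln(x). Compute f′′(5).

Apply the Taylor formula c_k = f^(k)(a)/k!.
The coefficient of (x - 5)^2 in the expansion is -1/50, so f′′(5) = 2! * (-1/50) = -1/25.

-1/25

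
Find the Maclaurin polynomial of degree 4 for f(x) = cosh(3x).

Use the known series and substitute for the argument.
[x^0] = 1;  [x^1] = 0;  [x^2] = 9/2;  [x^3] = 0;  [x^4] = 27/8.

27*x^4/8 + 9*x^2/2 + 1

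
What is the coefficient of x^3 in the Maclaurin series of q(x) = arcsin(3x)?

Compute the successive derivatives at the expansion point and divide by k!.

9/2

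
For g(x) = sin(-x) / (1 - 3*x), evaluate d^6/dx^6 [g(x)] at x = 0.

Multiply the numerator's expansion by the denominator's geometric series.
The coefficient of x^6 in the expansion is -9541/40, so g^(6)(0) = 6! * (-9541/40) = -171738.

-171738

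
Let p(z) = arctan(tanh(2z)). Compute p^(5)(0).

Let u equal the inner series; expand the outer function in u and truncate.
The coefficient of z^5 in the expansion is 64/3, so p^(5)(0) = 5! * (64/3) = 2560.

2560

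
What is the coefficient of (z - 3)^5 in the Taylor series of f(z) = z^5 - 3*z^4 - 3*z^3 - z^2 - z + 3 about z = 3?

Apply the Taylor formula c_k = f^(k)(a)/k!.
f(3) = -90
f′(3) = -7
f′′(3) = 160
f′′′(3) = 306
f^(4)(3) = 288
f^(5)(3) = 120

1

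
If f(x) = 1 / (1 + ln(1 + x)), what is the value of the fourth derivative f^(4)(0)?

88

Use the geometric series for the reciprocal, then substitute.
From the series, [x^4] f = 11/3; multiply by 4! = 24 to get 88.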